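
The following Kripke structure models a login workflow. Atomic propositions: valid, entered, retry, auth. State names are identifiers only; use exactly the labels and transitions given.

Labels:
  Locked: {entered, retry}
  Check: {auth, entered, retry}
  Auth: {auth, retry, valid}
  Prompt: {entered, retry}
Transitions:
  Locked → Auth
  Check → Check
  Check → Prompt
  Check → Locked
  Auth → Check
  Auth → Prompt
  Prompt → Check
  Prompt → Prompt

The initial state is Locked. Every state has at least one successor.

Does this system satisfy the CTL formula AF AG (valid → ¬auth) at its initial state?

States satisfying AG (valid → ¬auth): ∅.
States satisfying AF AG (valid → ¬auth): ∅.
There is a path from Locked along which AG (valid → ¬auth) never holds.
Locked ∉ Sat(AF AG (valid → ¬auth)).

No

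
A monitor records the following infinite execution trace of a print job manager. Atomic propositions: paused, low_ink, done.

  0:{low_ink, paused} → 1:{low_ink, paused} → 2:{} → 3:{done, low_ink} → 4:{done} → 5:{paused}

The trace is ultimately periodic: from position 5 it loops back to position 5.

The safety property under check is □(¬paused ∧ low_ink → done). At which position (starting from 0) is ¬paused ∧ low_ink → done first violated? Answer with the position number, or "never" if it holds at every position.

never

¬paused ∧ low_ink → done holds at every position 0..5, and those are all the positions the trace ever visits, so the invariant □(¬paused ∧ low_ink → done) is never violated.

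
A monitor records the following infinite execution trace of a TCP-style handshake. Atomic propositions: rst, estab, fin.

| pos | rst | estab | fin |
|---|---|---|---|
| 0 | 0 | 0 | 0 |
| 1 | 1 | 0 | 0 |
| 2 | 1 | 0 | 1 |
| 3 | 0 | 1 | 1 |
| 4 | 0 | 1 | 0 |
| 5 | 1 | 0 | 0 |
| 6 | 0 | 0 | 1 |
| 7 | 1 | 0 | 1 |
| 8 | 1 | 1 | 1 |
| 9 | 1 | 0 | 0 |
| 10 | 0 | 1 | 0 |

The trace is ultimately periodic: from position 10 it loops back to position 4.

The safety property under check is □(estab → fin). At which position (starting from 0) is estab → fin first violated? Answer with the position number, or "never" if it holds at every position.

4

Check estab → fin at each position in order: 0 ✓, 1 ✓, 2 ✓, 3 ✓.
At position 4 the labels are {estab}, so estab → fin is false there. This is the first violation.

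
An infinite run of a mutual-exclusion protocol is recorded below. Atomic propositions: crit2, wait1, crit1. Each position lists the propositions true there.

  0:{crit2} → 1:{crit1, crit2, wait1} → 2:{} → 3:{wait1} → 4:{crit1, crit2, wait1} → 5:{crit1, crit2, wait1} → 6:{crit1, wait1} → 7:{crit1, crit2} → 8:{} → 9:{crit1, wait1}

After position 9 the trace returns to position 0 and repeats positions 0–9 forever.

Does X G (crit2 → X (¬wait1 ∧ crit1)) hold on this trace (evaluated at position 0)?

The position after 0 is 1; G (crit2 → X (¬wait1 ∧ crit1)) is false there.

Does not hold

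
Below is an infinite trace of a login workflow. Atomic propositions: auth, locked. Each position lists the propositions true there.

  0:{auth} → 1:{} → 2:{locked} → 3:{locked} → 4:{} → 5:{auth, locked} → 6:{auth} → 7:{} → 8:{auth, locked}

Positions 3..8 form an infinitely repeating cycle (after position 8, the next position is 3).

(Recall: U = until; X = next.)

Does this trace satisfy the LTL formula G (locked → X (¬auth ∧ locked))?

Does not hold

locked → X (¬auth ∧ locked) must hold at every position from 0 onward. It fails at position 3, so G (locked → X (¬auth ∧ locked)) is false.
Positions where locked holds: 2, 3, 5, 8.
Check X (¬auth ∧ locked) at each: 2→ok, 3→fails, 5→fails, 8→ok.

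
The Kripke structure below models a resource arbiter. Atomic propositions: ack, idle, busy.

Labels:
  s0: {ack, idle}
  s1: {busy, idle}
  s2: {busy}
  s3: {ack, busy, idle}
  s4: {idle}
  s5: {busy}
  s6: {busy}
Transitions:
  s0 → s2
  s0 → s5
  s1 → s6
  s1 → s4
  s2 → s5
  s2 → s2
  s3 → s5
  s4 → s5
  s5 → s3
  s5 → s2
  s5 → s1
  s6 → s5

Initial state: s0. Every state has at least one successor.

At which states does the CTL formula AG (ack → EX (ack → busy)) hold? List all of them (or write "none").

States satisfying ack → EX (ack → busy): {s0, s1, s2, s3, s4, s5, s6}.
States satisfying AG (ack → EX (ack → busy)): {s0, s1, s2, s3, s4, s5, s6}.

{s0, s1, s2, s3, s4, s5, s6}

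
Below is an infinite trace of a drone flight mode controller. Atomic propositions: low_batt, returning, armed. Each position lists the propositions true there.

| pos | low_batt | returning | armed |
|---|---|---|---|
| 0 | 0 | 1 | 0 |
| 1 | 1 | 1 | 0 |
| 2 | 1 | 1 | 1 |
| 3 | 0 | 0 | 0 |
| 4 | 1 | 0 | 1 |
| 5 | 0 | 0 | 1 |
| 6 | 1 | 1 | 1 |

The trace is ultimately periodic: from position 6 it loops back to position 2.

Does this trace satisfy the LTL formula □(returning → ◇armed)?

returning → ◇armed holds at every position 0..6, and those are all positions ever visited, so □(returning → ◇armed) holds.
Positions where returning holds: 0, 1, 2, 6.
Check ◇armed at each: 0→ok, 1→ok, 2→ok, 6→ok.

Satisfied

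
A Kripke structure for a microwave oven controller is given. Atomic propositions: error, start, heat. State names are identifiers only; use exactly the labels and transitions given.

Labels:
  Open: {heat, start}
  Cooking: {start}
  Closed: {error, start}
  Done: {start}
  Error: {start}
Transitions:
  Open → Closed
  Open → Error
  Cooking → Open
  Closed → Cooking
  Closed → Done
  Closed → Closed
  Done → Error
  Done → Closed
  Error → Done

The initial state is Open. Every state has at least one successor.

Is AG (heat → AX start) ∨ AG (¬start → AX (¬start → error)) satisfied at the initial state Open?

Satisfied

States satisfying heat → AX start: {Open, Cooking, Closed, Done, Error}.
States satisfying AG (heat → AX start): {Open, Cooking, Closed, Done, Error}.
States satisfying ¬start → AX (¬start → error): {Open, Cooking, Closed, Done, Error}.
States satisfying AG (¬start → AX (¬start → error)): {Open, Cooking, Closed, Done, Error}.
States satisfying AG (heat → AX start) ∨ AG (¬start → AX (¬start → error)): {Open, Cooking, Closed, Done, Error}.
Open ∈ Sat(AG (heat → AX start) ∨ AG (¬start → AX (¬start → error))).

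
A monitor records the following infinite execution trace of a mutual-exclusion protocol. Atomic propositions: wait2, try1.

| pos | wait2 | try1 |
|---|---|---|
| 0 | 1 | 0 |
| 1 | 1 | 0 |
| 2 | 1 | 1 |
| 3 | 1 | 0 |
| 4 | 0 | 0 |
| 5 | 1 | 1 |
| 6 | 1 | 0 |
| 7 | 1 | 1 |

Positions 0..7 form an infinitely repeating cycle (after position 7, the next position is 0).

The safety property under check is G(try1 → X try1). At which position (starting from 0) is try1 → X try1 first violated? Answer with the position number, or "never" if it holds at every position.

2

Check try1 → X try1 at each position in order: 0 ✓, 1 ✓.
At position 2 the labels are {try1, wait2} and the next position 3 has {wait2}, so try1 → X try1 is false there. This is the first violation.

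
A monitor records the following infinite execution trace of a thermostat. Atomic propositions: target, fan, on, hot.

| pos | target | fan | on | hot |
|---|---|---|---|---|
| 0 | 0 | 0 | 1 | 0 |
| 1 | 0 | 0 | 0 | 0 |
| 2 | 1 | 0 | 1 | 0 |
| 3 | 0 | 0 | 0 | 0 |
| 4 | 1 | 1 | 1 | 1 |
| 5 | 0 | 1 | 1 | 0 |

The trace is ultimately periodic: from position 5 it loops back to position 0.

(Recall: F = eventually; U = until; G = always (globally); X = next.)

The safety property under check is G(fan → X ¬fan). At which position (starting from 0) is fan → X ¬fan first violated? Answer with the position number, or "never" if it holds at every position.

Check fan → X ¬fan at each position in order: 0 ✓, 1 ✓, 2 ✓, 3 ✓.
At position 4 the labels are {fan, hot, on, target} and the next position 5 has {fan, on}, so fan → X ¬fan is false there. This is the first violation.

4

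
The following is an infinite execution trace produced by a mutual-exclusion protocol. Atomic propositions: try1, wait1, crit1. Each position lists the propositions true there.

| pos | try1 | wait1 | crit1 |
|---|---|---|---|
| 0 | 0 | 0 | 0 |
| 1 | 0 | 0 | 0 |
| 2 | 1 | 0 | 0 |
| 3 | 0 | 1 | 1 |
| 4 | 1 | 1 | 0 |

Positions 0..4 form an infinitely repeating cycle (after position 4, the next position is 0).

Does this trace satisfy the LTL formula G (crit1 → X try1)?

Holds

crit1 → X try1 holds at every position 0..4, and those are all positions ever visited, so G (crit1 → X try1) holds.
Positions where crit1 holds: 3.
Check X try1 at each: 3→ok.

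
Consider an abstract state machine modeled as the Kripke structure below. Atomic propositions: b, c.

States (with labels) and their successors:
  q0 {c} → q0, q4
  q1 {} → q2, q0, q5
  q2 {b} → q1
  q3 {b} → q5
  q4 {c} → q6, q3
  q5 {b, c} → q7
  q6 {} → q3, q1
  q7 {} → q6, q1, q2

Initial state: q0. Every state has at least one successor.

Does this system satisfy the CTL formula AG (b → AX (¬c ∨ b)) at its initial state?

States satisfying b → AX (¬c ∨ b): {q0, q1, q2, q3, q4, q5, q6, q7}.
States satisfying AG (b → AX (¬c ∨ b)): {q0, q1, q2, q3, q4, q5, q6, q7}.
Every state reachable from q0 satisfies b → AX (¬c ∨ b).
q0 ∈ Sat(AG (b → AX (¬c ∨ b))).

Holds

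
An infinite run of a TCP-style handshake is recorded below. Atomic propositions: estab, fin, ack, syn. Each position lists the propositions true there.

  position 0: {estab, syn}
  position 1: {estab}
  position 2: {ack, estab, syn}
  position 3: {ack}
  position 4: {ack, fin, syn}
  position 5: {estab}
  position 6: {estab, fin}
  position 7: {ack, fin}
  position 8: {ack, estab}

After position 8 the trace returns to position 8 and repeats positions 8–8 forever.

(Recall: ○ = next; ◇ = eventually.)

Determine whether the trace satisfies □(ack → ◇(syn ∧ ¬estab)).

Does not hold

ack → ◇(syn ∧ ¬estab) must hold at every position from 0 onward. It fails at position 7, so □(ack → ◇(syn ∧ ¬estab)) is false.
Positions where ack holds: 2, 3, 4, 7, 8.
Check ◇(syn ∧ ¬estab) at each: 2→ok, 3→ok, 4→ok, 7→fails, 8→fails.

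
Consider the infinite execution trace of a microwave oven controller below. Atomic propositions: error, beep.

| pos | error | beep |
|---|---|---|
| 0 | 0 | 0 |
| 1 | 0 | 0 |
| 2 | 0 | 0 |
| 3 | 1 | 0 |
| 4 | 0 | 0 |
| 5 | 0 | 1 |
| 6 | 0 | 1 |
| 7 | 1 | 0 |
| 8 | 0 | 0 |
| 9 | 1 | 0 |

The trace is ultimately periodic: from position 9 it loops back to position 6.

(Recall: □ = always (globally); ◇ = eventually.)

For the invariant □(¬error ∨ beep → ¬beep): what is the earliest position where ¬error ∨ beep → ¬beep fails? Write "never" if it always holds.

Check ¬error ∨ beep → ¬beep at each position in order: 0 ✓, 1 ✓, 2 ✓, 3 ✓, 4 ✓.
At position 5 the labels are {beep}, so ¬error ∨ beep → ¬beep is false there. This is the first violation.

5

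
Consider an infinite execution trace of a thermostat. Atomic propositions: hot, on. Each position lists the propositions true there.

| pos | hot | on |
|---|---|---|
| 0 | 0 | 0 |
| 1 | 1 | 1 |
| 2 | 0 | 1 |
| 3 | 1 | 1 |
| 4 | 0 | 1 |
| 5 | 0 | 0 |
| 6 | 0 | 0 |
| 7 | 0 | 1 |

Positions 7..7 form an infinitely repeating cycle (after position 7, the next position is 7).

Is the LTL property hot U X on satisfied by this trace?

Walking from position 0: X on first holds at position 0, and hot holds at every earlier position along the way, so hot U X on holds.

Holds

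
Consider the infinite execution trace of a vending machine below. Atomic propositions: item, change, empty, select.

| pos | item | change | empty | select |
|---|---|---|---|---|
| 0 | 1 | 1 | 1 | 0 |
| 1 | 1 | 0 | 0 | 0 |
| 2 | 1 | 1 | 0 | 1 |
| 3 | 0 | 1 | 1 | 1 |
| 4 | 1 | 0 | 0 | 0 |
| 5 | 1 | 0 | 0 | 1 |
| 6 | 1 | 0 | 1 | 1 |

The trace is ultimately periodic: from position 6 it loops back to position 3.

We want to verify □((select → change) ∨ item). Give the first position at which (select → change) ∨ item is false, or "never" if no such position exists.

(select → change) ∨ item holds at every position 0..6, and those are all the positions the trace ever visits, so the invariant □((select → change) ∨ item) is never violated.

never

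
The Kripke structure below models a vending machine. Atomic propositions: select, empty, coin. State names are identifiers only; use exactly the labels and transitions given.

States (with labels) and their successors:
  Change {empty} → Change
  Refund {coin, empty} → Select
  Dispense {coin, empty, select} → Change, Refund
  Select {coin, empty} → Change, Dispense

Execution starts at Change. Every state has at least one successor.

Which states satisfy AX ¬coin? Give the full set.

{Change}

States satisfying ¬coin: {Change}.
States satisfying AX ¬coin: {Change}.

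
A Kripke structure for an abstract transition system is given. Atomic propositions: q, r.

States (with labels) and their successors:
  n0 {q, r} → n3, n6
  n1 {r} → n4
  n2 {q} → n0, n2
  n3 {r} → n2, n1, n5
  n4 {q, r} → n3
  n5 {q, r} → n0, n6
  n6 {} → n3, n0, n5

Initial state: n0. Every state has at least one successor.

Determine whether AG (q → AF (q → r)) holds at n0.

States satisfying q → AF (q → r): {n0, n1, n3, n4, n5, n6}.
States satisfying AG (q → AF (q → r)): ∅.
n2 is reachable from n0 and violates q → AF (q → r), so AG fails at n0.
n0 ∉ Sat(AG (q → AF (q → r))).

Does not hold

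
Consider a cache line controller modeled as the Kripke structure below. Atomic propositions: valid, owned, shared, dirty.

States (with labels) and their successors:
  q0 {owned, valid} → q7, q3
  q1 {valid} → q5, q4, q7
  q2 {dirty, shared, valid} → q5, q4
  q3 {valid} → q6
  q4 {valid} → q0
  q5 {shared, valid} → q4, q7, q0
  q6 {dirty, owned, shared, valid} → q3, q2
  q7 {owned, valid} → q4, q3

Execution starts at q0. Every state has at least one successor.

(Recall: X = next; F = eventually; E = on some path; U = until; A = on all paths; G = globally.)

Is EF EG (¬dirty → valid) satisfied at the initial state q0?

Holds

States satisfying EG (¬dirty → valid): {q0, q1, q2, q3, q4, q5, q6, q7}.
States satisfying EF EG (¬dirty → valid): {q0, q1, q2, q3, q4, q5, q6, q7}.
Some path from q0 reaches a state where EG (¬dirty → valid) holds.
q0 ∈ Sat(EF EG (¬dirty → valid)).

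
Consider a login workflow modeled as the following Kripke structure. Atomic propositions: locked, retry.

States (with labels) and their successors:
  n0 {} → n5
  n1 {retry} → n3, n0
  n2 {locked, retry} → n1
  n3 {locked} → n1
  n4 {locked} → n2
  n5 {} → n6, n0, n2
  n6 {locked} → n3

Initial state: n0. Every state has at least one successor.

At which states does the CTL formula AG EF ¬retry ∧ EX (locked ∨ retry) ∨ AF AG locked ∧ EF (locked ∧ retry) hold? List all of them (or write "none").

{n1, n2, n3, n4, n5, n6}

States satisfying EF ¬retry: {n0, n1, n2, n3, n4, n5, n6}.
States satisfying AG EF ¬retry: {n0, n1, n2, n3, n4, n5, n6}.
States satisfying locked ∨ retry: {n1, n2, n3, n4, n6}.
States satisfying EX (locked ∨ retry): {n1, n2, n3, n4, n5, n6}.
States satisfying AG EF ¬retry ∧ EX (locked ∨ retry): {n1, n2, n3, n4, n5, n6}.
States satisfying AG locked: ∅.
States satisfying AF AG locked: ∅.
States satisfying locked ∧ retry: {n2}.
States satisfying EF (locked ∧ retry): {n0, n1, n2, n3, n4, n5, n6}.
States satisfying AF AG locked ∧ EF (locked ∧ retry): ∅.
States satisfying AG EF ¬retry ∧ EX (locked ∨ retry) ∨ AF AG locked ∧ EF (locked ∧ retry): {n1, n2, n3, n4, n5, n6}.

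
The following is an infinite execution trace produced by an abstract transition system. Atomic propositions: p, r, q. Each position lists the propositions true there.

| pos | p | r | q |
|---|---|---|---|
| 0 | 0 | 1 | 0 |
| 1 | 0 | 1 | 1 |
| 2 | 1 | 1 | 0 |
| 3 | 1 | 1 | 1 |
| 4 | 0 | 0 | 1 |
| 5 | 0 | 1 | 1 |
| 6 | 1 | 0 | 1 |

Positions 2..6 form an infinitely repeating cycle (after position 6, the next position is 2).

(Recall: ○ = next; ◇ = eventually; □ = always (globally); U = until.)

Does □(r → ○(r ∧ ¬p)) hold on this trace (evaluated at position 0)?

r → ○(r ∧ ¬p) must hold at every position from 0 onward. It fails at position 1, so □(r → ○(r ∧ ¬p)) is false.
Positions where r holds: 0, 1, 2, 3, 5.
Check ○(r ∧ ¬p) at each: 0→ok, 1→fails, 2→fails, 3→fails, 5→fails.

No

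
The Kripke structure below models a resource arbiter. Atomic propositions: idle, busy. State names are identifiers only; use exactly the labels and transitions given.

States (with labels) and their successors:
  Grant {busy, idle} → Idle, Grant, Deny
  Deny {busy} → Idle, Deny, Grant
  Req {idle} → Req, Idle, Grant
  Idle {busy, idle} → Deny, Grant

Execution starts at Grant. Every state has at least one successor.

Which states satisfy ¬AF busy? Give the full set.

States satisfying busy: {Grant, Deny, Idle}.
States satisfying AF busy: {Grant, Deny, Idle}.
States satisfying ¬AF busy: {Req}.

{Req}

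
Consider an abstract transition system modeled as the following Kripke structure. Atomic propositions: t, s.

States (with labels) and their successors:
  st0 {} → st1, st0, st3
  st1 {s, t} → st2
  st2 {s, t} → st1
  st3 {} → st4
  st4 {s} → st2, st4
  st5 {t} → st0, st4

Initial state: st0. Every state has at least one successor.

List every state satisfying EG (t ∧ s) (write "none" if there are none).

{st1, st2}

States satisfying t ∧ s: {st1, st2}.
States satisfying EG (t ∧ s): {st1, st2}.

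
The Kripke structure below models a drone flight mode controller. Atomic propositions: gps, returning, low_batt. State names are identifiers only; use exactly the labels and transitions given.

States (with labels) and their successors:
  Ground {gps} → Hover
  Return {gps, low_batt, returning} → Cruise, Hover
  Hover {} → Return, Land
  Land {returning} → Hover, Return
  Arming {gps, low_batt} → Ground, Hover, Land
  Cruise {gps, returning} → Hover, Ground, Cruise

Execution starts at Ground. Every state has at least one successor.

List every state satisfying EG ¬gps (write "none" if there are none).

States satisfying ¬gps: {Hover, Land}.
States satisfying EG ¬gps: {Hover, Land}.

{Hover, Land}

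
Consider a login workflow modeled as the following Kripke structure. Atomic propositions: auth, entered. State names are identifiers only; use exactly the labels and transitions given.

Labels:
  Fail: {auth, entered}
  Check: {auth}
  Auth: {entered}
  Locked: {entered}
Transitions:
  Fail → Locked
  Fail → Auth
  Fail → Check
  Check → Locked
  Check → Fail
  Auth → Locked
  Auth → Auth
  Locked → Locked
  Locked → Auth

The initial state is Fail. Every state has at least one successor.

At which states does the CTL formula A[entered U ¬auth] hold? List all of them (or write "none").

States satisfying entered: {Fail, Auth, Locked}.
States satisfying ¬auth: {Auth, Locked}.
States satisfying A[entered U ¬auth]: {Auth, Locked}.

{Auth, Locked}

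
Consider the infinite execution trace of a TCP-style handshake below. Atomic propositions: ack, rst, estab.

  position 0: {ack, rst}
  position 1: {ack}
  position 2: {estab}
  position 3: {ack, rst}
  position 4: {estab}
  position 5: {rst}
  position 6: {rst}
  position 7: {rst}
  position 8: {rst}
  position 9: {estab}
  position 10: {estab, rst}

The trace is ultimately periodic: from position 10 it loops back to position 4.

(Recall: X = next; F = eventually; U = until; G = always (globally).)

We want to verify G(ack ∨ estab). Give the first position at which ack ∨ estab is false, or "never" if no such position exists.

Check ack ∨ estab at each position in order: 0 ✓, 1 ✓, 2 ✓, 3 ✓, 4 ✓.
At position 5 the labels are {rst}, so ack ∨ estab is false there. This is the first violation.

5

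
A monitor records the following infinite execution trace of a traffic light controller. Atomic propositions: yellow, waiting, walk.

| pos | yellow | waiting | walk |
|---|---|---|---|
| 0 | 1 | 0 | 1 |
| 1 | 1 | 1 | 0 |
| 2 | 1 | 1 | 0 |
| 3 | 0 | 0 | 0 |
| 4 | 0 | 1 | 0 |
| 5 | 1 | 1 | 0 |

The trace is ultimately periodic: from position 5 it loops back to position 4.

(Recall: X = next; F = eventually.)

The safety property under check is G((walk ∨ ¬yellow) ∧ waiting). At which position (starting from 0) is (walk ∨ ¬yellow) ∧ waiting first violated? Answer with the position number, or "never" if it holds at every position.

At position 0 the labels are {walk, yellow}, so (walk ∨ ¬yellow) ∧ waiting is false there. This is the first violation.

0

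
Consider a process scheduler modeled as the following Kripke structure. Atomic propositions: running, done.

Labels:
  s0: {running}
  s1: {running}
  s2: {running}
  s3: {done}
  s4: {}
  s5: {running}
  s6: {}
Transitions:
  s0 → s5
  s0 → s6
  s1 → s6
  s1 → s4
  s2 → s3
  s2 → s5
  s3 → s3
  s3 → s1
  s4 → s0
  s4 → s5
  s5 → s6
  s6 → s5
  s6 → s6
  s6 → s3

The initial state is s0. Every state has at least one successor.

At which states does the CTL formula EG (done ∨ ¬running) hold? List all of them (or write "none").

{s3, s6}

States satisfying done ∨ ¬running: {s3, s4, s6}.
States satisfying EG (done ∨ ¬running): {s3, s6}.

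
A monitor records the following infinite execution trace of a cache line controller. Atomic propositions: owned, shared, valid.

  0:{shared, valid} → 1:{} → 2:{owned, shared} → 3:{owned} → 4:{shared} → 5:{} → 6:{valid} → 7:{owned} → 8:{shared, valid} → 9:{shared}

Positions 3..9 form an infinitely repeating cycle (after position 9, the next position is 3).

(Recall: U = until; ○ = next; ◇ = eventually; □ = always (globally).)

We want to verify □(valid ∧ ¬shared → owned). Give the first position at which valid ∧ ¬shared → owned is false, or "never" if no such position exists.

6

Check valid ∧ ¬shared → owned at each position in order: 0 ✓, 1 ✓, 2 ✓, 3 ✓, 4 ✓, 5 ✓.
At position 6 the labels are {valid}, so valid ∧ ¬shared → owned is false there. This is the first violation.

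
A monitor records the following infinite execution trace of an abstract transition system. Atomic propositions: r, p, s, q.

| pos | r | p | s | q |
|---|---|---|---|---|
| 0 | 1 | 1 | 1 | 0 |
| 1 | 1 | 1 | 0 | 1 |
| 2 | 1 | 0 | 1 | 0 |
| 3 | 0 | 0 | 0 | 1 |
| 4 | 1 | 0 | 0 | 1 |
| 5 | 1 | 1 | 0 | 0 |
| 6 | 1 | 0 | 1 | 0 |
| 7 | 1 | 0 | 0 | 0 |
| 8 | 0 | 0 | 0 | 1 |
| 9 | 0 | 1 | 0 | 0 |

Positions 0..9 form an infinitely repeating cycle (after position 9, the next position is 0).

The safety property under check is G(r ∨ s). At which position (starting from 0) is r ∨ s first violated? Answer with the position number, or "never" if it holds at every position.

Check r ∨ s at each position in order: 0 ✓, 1 ✓, 2 ✓.
At position 3 the labels are {q}, so r ∨ s is false there. This is the first violation.

3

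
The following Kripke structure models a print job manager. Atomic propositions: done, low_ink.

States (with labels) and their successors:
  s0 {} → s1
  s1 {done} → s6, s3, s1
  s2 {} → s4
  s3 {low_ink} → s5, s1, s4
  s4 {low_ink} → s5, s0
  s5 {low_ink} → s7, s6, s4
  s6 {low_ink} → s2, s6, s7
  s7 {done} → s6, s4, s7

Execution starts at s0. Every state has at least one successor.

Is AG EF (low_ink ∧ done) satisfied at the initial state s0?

No

States satisfying EF (low_ink ∧ done): ∅.
States satisfying AG EF (low_ink ∧ done): ∅.
s0 is reachable from s0 and violates EF (low_ink ∧ done), so AG fails at s0.
s0 ∉ Sat(AG EF (low_ink ∧ done)).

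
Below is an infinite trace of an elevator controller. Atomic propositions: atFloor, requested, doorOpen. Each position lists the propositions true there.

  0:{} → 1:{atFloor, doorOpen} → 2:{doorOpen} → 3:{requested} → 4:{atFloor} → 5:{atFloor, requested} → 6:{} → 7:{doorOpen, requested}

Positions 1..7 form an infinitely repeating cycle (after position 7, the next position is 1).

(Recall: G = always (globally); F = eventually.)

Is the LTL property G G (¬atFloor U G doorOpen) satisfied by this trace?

G (¬atFloor U G doorOpen) must hold at every position from 0 onward. It fails at position 0, so G G (¬atFloor U G doorOpen) is false.

Violated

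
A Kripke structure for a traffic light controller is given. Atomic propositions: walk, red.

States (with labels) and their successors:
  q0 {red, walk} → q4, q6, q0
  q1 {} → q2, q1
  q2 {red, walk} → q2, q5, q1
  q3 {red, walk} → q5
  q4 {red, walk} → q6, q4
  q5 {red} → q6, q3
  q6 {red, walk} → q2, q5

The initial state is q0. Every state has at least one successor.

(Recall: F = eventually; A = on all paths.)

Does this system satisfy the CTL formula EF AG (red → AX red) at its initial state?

States satisfying AG (red → AX red): ∅.
States satisfying EF AG (red → AX red): ∅.
No suitable path/successor from q0 witnesses the formula.
q0 ∉ Sat(EF AG (red → AX red)).

No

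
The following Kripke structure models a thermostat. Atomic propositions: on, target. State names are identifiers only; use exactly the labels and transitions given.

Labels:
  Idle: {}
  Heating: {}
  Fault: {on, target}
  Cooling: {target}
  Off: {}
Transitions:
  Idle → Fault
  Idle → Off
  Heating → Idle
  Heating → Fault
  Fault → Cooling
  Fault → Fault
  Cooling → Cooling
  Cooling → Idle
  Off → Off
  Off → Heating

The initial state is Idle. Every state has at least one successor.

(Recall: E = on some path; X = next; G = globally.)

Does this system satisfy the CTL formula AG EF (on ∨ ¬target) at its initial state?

Holds

States satisfying EF (on ∨ ¬target): {Idle, Heating, Fault, Cooling, Off}.
States satisfying AG EF (on ∨ ¬target): {Idle, Heating, Fault, Cooling, Off}.
Every state reachable from Idle satisfies EF (on ∨ ¬target).
Idle ∈ Sat(AG EF (on ∨ ¬target)).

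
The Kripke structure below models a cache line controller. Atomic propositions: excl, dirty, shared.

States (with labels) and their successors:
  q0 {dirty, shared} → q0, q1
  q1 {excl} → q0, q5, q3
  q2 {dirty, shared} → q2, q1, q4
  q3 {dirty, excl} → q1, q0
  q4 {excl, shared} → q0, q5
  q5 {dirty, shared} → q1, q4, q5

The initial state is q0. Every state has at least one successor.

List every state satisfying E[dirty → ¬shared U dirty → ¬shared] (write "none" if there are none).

States satisfying dirty → ¬shared: {q1, q3, q4}.
States satisfying E[dirty → ¬shared U dirty → ¬shared]: {q1, q3, q4}.

{q1, q3, q4}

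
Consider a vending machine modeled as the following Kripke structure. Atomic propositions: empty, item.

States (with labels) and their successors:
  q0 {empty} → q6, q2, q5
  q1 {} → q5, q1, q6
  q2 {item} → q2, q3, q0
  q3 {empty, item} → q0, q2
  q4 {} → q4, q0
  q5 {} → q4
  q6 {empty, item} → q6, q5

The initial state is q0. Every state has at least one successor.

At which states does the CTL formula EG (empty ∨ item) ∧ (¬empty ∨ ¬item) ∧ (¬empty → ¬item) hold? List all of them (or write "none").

{q0}

States satisfying empty ∨ item: {q0, q2, q3, q6}.
States satisfying EG (empty ∨ item): {q0, q2, q3, q6}.
States satisfying ¬empty: {q1, q2, q4, q5}.
States satisfying ¬item: {q0, q1, q4, q5}.
States satisfying ¬empty ∨ ¬item: {q0, q1, q2, q4, q5}.
States satisfying ¬empty → ¬item: {q0, q1, q3, q4, q5, q6}.
States satisfying (¬empty ∨ ¬item) ∧ (¬empty → ¬item): {q0, q1, q4, q5}.
States satisfying EG (empty ∨ item) ∧ (¬empty ∨ ¬item) ∧ (¬empty → ¬item): {q0}.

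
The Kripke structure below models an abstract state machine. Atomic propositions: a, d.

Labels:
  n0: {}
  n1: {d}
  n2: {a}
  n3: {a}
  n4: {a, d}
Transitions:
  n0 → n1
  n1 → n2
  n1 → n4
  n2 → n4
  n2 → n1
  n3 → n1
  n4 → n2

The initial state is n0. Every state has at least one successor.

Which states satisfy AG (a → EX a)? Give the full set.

{n0, n1, n2, n4}

States satisfying a → EX a: {n0, n1, n2, n4}.
States satisfying AG (a → EX a): {n0, n1, n2, n4}.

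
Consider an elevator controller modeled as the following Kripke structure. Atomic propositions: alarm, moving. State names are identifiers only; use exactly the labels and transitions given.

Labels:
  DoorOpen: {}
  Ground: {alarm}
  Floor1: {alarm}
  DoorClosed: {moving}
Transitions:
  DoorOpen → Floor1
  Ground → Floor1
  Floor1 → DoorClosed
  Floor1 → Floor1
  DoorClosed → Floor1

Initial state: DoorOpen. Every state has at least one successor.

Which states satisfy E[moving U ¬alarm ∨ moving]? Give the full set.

{DoorOpen, DoorClosed}

States satisfying moving: {DoorClosed}.
States satisfying ¬alarm ∨ moving: {DoorOpen, DoorClosed}.
States satisfying E[moving U ¬alarm ∨ moving]: {DoorOpen, DoorClosed}.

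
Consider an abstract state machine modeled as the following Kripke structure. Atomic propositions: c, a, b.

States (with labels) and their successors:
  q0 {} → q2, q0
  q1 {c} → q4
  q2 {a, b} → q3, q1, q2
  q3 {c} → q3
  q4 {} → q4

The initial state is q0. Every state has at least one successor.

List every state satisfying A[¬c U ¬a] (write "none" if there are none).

{q0, q1, q3, q4}

States satisfying ¬c: {q0, q2, q4}.
States satisfying ¬a: {q0, q1, q3, q4}.
States satisfying A[¬c U ¬a]: {q0, q1, q3, q4}.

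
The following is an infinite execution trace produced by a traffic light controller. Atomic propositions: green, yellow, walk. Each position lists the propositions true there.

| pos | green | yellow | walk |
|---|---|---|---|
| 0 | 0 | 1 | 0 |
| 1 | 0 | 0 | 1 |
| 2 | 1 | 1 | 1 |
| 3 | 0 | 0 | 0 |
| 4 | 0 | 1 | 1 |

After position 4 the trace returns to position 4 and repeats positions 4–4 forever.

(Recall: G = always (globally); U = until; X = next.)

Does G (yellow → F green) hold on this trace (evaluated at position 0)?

yellow → F green must hold at every position from 0 onward. It fails at position 4, so G (yellow → F green) is false.
Positions where yellow holds: 0, 2, 4.
Check F green at each: 0→ok, 2→ok, 4→fails.

No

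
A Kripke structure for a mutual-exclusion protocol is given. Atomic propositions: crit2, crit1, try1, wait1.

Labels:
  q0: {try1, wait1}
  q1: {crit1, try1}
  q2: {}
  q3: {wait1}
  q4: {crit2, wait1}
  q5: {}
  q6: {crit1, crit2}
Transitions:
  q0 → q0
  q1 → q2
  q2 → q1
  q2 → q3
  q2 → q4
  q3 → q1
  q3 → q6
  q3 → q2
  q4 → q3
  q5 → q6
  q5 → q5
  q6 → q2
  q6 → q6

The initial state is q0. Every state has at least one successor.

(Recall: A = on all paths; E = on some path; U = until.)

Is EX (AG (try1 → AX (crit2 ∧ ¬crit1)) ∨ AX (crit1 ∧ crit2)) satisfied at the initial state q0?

Does not hold

States satisfying EX (AG (try1 → AX (crit2 ∧ ¬crit1)) ∨ AX (crit1 ∧ crit2)): ∅.
No suitable path/successor from q0 witnesses the formula.
q0 ∉ Sat(EX (AG (try1 → AX (crit2 ∧ ¬crit1)) ∨ AX (crit1 ∧ crit2))).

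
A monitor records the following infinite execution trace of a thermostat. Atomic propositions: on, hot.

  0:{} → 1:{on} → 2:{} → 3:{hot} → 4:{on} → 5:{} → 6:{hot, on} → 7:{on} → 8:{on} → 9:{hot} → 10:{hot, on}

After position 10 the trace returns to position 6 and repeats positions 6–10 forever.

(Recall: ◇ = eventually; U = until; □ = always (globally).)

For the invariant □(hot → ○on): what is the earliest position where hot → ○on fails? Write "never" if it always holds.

never

hot → ○on holds at every position 0..10, and those are all the positions the trace ever visits, so the invariant □(hot → ○on) is never violated.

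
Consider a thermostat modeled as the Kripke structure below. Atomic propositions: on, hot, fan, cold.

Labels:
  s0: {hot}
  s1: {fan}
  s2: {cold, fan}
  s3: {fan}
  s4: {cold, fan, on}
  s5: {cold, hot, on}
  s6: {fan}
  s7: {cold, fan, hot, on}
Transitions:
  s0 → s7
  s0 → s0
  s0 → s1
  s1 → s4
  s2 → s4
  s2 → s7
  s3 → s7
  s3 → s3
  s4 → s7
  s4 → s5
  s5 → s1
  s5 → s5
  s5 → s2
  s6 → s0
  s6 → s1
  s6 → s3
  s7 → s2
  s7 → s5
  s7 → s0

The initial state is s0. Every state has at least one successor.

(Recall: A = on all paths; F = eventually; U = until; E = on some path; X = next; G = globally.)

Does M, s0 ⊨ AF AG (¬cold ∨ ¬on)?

Violated

States satisfying AG (¬cold ∨ ¬on): ∅.
States satisfying AF AG (¬cold ∨ ¬on): ∅.
There is a path from s0 along which AG (¬cold ∨ ¬on) never holds.
s0 ∉ Sat(AF AG (¬cold ∨ ¬on)).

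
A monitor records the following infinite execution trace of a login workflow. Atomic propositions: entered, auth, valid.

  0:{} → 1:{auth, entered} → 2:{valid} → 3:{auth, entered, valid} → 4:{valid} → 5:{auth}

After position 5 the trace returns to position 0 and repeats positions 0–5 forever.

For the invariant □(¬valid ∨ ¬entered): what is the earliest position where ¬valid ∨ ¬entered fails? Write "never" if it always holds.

3

Check ¬valid ∨ ¬entered at each position in order: 0 ✓, 1 ✓, 2 ✓.
At position 3 the labels are {auth, entered, valid}, so ¬valid ∨ ¬entered is false there. This is the first violation.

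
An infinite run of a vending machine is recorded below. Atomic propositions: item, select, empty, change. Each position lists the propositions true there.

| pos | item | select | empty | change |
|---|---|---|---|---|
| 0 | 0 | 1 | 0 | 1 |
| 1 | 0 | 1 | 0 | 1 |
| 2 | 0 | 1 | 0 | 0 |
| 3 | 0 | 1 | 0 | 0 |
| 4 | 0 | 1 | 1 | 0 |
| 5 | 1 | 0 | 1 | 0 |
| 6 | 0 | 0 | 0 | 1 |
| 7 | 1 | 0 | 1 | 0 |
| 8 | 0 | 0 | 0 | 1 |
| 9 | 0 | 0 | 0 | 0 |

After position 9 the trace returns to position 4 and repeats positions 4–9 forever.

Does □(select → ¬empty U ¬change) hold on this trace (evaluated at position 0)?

Holds

select → ¬empty U ¬change holds at every position 0..9, and those are all positions ever visited, so □(select → ¬empty U ¬change) holds.
Positions where select holds: 0, 1, 2, 3, 4.
Check ¬empty U ¬change at each: 0→ok, 1→ok, 2→ok, 3→ok, 4→ok.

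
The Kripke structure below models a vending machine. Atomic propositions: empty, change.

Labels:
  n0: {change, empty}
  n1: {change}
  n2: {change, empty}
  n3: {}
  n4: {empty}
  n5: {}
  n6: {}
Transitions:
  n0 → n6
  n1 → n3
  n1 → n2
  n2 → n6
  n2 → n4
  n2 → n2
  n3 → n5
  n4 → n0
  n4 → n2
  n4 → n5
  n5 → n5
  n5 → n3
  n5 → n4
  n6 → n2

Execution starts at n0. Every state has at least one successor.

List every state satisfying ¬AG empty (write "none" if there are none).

{n0, n1, n2, n3, n4, n5, n6}

States satisfying empty: {n0, n2, n4}.
States satisfying AG empty: ∅.
States satisfying ¬AG empty: {n0, n1, n2, n3, n4, n5, n6}.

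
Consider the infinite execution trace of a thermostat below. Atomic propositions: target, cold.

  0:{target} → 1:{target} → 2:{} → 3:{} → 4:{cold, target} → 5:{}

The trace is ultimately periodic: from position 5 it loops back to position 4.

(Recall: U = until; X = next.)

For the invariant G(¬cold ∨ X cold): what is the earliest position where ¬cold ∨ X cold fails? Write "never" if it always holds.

4

Check ¬cold ∨ X cold at each position in order: 0 ✓, 1 ✓, 2 ✓, 3 ✓.
At position 4 the labels are {cold, target} and the next position 5 has {}, so ¬cold ∨ X cold is false there. This is the first violation.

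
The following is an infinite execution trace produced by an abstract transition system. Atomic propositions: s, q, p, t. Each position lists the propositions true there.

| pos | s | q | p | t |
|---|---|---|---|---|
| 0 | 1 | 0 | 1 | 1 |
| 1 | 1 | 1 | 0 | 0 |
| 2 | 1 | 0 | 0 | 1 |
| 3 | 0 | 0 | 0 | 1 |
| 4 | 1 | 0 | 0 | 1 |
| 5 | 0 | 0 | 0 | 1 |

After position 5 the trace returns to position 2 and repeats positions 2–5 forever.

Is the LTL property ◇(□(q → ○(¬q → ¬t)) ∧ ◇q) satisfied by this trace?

Violated

□(q → ○(¬q → ¬t)) ∧ ◇q is false at every position 0..5, so it never becomes true and ◇(□(q → ○(¬q → ¬t)) ∧ ◇q) fails.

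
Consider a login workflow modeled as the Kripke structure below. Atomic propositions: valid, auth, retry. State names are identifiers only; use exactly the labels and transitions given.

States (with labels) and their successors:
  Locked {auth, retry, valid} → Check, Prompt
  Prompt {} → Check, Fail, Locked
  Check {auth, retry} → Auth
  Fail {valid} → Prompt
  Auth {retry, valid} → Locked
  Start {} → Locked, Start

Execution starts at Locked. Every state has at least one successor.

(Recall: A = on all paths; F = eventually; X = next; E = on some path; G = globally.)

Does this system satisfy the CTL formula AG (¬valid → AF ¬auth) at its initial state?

States satisfying ¬valid → AF ¬auth: {Locked, Prompt, Check, Fail, Auth, Start}.
States satisfying AG (¬valid → AF ¬auth): {Locked, Prompt, Check, Fail, Auth, Start}.
Every state reachable from Locked satisfies ¬valid → AF ¬auth.
Locked ∈ Sat(AG (¬valid → AF ¬auth)).

Holds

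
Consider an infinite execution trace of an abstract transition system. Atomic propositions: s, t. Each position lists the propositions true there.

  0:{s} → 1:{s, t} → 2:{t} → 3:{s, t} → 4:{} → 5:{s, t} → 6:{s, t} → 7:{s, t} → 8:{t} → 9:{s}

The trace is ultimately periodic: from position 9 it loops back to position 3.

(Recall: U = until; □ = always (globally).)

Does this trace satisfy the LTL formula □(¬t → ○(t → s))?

¬t → ○(t → s) holds at every position 0..9, and those are all positions ever visited, so □(¬t → ○(t → s)) holds.
Positions where ¬t holds: 0, 4, 9.
Check ○(t → s) at each: 0→ok, 4→ok, 9→ok.

Yes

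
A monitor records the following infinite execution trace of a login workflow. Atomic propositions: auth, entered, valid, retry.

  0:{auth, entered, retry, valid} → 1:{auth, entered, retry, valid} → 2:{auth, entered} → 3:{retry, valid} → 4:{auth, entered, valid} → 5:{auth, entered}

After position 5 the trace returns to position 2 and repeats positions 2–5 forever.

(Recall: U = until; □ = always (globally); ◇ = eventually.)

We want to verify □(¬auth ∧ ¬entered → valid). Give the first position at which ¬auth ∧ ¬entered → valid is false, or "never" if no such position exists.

never

¬auth ∧ ¬entered → valid holds at every position 0..5, and those are all the positions the trace ever visits, so the invariant □(¬auth ∧ ¬entered → valid) is never violated.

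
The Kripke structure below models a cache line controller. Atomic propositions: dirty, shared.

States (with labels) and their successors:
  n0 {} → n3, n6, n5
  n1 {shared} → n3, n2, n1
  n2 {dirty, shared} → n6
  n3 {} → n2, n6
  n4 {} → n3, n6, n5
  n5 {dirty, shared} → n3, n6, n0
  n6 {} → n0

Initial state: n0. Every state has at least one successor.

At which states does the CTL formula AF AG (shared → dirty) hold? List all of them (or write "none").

States satisfying AG (shared → dirty): {n0, n2, n3, n4, n5, n6}.
States satisfying AF AG (shared → dirty): {n0, n2, n3, n4, n5, n6}.

{n0, n2, n3, n4, n5, n6}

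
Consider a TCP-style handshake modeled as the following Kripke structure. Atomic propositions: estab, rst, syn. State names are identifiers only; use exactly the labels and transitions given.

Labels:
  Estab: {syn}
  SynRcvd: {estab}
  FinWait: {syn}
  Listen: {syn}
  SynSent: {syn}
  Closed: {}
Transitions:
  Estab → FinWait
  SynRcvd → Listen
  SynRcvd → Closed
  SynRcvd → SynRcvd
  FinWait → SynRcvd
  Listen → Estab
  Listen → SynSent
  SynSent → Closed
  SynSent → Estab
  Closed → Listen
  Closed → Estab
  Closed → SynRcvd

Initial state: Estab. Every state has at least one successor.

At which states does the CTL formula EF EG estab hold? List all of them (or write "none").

{Estab, SynRcvd, FinWait, Listen, SynSent, Closed}

States satisfying EG estab: {SynRcvd}.
States satisfying EF EG estab: {Estab, SynRcvd, FinWait, Listen, SynSent, Closed}.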